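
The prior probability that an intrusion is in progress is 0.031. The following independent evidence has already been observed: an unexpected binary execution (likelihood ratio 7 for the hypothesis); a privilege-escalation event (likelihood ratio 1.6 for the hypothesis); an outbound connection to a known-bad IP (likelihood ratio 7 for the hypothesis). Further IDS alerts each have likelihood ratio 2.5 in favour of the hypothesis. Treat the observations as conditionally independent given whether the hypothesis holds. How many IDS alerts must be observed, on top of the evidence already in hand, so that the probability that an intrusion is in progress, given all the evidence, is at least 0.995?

Prior odds = 0.031/0.969 = 31/969.
Combined Bayes factor of the evidence already in hand = 7 × 1.6 × 7 = 78.4.
Odds after that evidence = (31/969) × 78.4 = 12152/4845.
Target odds = 0.995/0.005 = 199.
Need 2.5ⁿ ≥ 199 ÷ (12152/4845) = 964155/12152.
2.5⁴ = 39.0625 falls short of 964155/12152 but 2.5⁵ = 97.65625 reaches it, so n = 5.

5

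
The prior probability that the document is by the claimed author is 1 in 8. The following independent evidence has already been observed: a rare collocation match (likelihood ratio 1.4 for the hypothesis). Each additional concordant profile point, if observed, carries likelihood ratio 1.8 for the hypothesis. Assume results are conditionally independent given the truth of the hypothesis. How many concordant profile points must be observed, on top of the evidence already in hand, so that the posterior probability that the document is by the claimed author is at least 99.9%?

Prior odds = 0.125/0.875 = 1/7.
Bayes factor of the evidence already in hand = 1.4.
Odds after that evidence = (1/7) × 1.4 = 0.2.
Target odds = 0.999/0.001 = 999.
Need 1.8ⁿ ≥ 999 ÷ 0.2 = 4995.
1.8¹⁴ ≈3748.13 falls short of 4995 but 1.8¹⁵ ≈6746.64 reaches it, so n = 15.

15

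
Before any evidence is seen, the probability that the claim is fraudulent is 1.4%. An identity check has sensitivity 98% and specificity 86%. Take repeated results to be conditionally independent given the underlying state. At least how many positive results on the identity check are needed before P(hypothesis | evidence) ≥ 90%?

4

Prior odds = 0.014/0.986 = 7/493.
False-positive rate = 1 − 0.86 = 0.14; likelihood ratio of a positive = 0.98/0.14 = 7.
Target posterior odds = 0.9/0.1 = 9.
Need (7/493) × 7ⁿ ≥ 9, i.e. 7ⁿ ≥ 4437/7.
7³ = 343 falls short of 4437/7 but 7⁴ = 2401 reaches it, so n = 4.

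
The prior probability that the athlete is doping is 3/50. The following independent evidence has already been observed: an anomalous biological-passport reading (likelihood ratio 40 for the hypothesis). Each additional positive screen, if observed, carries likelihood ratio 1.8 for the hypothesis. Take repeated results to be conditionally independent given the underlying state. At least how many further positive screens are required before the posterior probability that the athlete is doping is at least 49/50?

6

Prior odds = 0.06/0.94 = 3/47.
Bayes factor of the evidence already in hand = 40.
Odds after that evidence = (3/47) × 40 = 120/47.
Target odds = 0.98/0.02 = 49.
Need 1.8ⁿ ≥ 49 ÷ (120/47) = 2303/120.
1.8⁵ = 18.89568 falls short of 2303/120 but 1.8⁶ = 531441/15625 reaches it, so n = 6.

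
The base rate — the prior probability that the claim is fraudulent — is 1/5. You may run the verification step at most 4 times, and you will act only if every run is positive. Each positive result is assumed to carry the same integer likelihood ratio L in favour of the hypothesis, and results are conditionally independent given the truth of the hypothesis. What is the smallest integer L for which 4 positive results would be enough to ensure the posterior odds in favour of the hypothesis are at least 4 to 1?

Prior odds = 0.2/0.8 = 0.25.
Target odds = 4.
Need L⁴ ≥ 4 ÷ 0.25 = 16.
1⁴ = 1 < 16 ≤ 16 = 2⁴, so L = 2.

2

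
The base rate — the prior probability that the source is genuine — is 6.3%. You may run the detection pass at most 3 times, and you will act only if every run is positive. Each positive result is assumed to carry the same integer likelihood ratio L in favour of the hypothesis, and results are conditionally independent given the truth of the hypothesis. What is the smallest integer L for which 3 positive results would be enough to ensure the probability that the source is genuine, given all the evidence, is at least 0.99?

Prior odds = 0.063/0.937 = 63/937.
Target odds = 0.99/0.01 = 99.
Need L³ ≥ 99 ÷ (63/937) = 10307/7.
11³ = 1331 < 10307/7 ≤ 1728 = 12³, so L = 12.

12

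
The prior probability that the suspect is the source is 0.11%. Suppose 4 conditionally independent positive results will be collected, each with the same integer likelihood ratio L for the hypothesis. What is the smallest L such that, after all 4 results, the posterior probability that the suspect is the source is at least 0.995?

21

Prior odds = 0.0011/0.9989 = 11/9989.
Target odds = 0.995/0.005 = 199.
Need L⁴ ≥ 199 ÷ (11/9989) = 1987811/11.
20⁴ = 160000 < 1987811/11 ≤ 194481 = 21⁴, so L = 21.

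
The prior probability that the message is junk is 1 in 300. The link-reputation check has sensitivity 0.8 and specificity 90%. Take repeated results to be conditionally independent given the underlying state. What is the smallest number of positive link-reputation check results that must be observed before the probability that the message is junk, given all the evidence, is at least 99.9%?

Prior odds: (1/300) ÷ (299/300) = 1/299.
False-positive rate = 1 − 0.9 = 0.1; likelihood ratio of a positive = 0.8/0.1 = 8.
Target odds: 0.999 ÷ 0.001 = 999.
Need (1/299) × 8ⁿ ≥ 999, i.e. 8ⁿ ≥ 298701.
8⁶ = 262144 falls short of 298701 but 8⁷ = 2097152 reaches it, so n = 7.

7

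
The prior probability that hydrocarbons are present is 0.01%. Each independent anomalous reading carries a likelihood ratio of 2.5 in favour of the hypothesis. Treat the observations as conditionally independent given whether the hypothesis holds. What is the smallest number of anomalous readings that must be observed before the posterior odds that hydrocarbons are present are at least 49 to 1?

15

Prior odds = 0.0001/0.9999 = 1/9999.
Likelihood ratio per anomalous reading = 2.5.
Target odds = 49.
Require 2.5ⁿ ≥ 49 ÷ (1/9999) = 489951.
2.5¹⁴ ≈372529 falls short of 489951 but 2.5¹⁵ ≈931323 reaches it, so n = 15.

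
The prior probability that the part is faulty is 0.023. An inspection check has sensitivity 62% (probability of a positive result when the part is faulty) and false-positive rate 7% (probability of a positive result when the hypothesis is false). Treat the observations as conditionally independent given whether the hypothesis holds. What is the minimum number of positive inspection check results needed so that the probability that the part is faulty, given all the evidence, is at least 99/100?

4

Prior odds: 0.023 ÷ 0.977 = 23/977.
Likelihood ratio of a positive result = 0.62/0.07 = 62/7.
Target posterior odds = 0.99/0.01 = 99.
Need (23/977) × (62/7)ⁿ ≥ 99, i.e. (62/7)ⁿ ≥ 96723/23.
(62/7)³ = 238328/343 falls short of 96723/23 but (62/7)⁴ = 14776336/2401 reaches it, so n = 4.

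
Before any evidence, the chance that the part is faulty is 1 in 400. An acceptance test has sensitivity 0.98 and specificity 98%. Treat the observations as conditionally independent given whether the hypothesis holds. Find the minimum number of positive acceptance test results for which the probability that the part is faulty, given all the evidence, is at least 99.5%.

3

Prior odds: 0.0025 ÷ 0.9975 = 1/399.
False-positive rate = 1 − 0.98 = 0.02; likelihood ratio of a positive = 0.98/0.02 = 49.
Target odds: 0.995 ÷ 0.005 = 199.
Need (1/399) × 49ⁿ ≥ 199, i.e. 49ⁿ ≥ 79401.
49² = 2401 falls short of 79401 but 49³ = 117649 reaches it, so n = 3.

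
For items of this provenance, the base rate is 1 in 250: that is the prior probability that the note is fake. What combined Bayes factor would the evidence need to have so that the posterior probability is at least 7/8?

Prior odds = 0.004/0.996 = 1/249.
Target odds = 0.875/0.125 = 7.
Required Bayes factor = 7 ÷ (1/249) = 1743.

1743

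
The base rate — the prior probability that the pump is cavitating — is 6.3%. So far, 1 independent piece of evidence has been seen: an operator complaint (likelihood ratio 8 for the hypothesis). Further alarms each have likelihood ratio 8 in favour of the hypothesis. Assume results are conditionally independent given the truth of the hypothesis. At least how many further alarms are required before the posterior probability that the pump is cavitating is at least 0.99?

Prior odds = 0.063/0.937 = 63/937.
Bayes factor of the evidence already in hand = 8.
Odds after that evidence = (63/937) × 8 = 504/937.
Target odds = 0.99/0.01 = 99.
Need 8ⁿ ≥ 99 ÷ (504/937) = 10307/56.
8² = 64 falls short of 10307/56 but 8³ = 512 reaches it, so n = 3.

3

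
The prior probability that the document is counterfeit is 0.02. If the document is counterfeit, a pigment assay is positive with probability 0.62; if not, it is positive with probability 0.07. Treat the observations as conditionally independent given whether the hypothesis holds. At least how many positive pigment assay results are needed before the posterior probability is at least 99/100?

4

Prior odds: 0.02 ÷ 0.98 = 1/49.
Likelihood ratio of a positive = 0.62/0.07 = 62/7.
Target odds: 0.99 ÷ 0.01 = 99.
Need (1/49) × (62/7)ⁿ ≥ 99, i.e. (62/7)ⁿ ≥ 4851.
(62/7)³ = 238328/343 falls short of 4851 but (62/7)⁴ = 14776336/2401 reaches it, so n = 4.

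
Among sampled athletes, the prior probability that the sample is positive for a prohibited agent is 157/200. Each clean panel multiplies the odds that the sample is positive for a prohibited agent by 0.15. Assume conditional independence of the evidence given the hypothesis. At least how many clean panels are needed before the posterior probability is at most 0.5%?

4

Prior odds: 0.785 ÷ 0.215 = 157/43.
Likelihood ratio per clean panel = 0.15.
Target odds: 0.005 ÷ 0.995 = 1/199.
Need (157/43) × 0.15ⁿ ≤ 1/199, i.e. 0.15ⁿ ≤ 43/31243.
0.15³ = 0.003375 is still above 43/31243 but 0.15⁴ = 81/160000 is at or below it, so n = 4.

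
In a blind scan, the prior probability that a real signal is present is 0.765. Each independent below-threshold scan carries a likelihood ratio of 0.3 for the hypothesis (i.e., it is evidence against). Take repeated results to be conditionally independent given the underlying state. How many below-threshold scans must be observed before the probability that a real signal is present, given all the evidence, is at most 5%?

Prior odds: 0.765 ÷ 0.235 = 153/47.
Likelihood ratio per below-threshold scan = 0.3.
Target posterior odds = 0.05/0.95 = 1/19.
Need (153/47) × 0.3ⁿ ≤ 1/19, i.e. 0.3ⁿ ≤ 47/2907.
0.3³ = 0.027 is still above 47/2907 but 0.3⁴ = 0.0081 is at or below it, so n = 4.

4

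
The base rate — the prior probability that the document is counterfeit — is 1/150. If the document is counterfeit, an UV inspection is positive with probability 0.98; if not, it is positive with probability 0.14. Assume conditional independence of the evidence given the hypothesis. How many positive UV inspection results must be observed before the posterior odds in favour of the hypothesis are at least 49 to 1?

5

Prior odds = (1/150)/(149/150) = 1/149.
Likelihood ratio of a positive = 0.98/0.14 = 7.
Target odds = 49.
Need (1/149) × 7ⁿ ≥ 49, i.e. 7ⁿ ≥ 7301.
7⁴ = 2401 falls short of 7301 but 7⁵ = 16807 reaches it, so n = 5.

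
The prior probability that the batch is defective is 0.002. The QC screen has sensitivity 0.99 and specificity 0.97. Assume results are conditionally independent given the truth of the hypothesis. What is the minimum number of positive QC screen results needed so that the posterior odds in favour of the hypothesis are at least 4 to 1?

Prior odds = 0.002/0.998 = 1/499.
False-positive rate = 1 − 0.97 = 0.03; likelihood ratio of a positive = 0.99/0.03 = 33.
Target odds = 4.
Need (1/499) × 33ⁿ ≥ 4, i.e. 33ⁿ ≥ 1996.
33² = 1089 falls short of 1996 but 33³ = 35937 reaches it, so n = 3.

3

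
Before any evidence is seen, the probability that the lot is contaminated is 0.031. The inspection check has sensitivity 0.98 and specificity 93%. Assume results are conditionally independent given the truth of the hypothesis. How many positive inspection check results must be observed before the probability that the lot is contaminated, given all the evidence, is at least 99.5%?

Prior odds: 0.031 ÷ 0.969 = 31/969.
False-positive rate = 1 − 0.93 = 0.07; likelihood ratio of a positive = 0.98/0.07 = 14.
Target posterior odds = 0.995/0.005 = 199.
Need (31/969) × 14ⁿ ≥ 199, i.e. 14ⁿ ≥ 192831/31.
14³ = 2744 falls short of 192831/31 but 14⁴ = 38416 reaches it, so n = 4.

4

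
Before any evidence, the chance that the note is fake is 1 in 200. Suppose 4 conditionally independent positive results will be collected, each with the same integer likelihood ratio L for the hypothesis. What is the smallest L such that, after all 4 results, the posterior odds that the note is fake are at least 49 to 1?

Prior odds = 0.005/0.995 = 1/199.
Target odds = 49.
Need L⁴ ≥ 49 ÷ (1/199) = 9751.
9⁴ = 6561 < 9751 ≤ 10000 = 10⁴, so L = 10.

10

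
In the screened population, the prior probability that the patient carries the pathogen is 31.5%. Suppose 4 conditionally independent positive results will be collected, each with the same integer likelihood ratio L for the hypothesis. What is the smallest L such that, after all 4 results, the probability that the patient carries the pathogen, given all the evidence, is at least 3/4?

Prior odds = 0.315/0.685 = 63/137.
Target odds = 0.75/0.25 = 3.
Need L⁴ ≥ 3 ÷ (63/137) = 137/21.
1⁴ = 1 < 137/21 ≤ 16 = 2⁴, so L = 2.

2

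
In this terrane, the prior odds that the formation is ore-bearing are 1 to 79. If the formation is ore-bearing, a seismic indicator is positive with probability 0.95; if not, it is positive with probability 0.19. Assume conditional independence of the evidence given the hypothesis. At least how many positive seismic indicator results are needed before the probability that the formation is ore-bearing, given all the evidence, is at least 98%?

6

Prior odds = 1/79.
Likelihood ratio of a positive = 0.95/0.19 = 5.
Target posterior odds = 0.98/0.02 = 49.
Require 5ⁿ ≥ 49 ÷ (1/79) = 3871.
5⁵ = 3125 falls short of 3871 but 5⁶ = 15625 reaches it, so n = 6.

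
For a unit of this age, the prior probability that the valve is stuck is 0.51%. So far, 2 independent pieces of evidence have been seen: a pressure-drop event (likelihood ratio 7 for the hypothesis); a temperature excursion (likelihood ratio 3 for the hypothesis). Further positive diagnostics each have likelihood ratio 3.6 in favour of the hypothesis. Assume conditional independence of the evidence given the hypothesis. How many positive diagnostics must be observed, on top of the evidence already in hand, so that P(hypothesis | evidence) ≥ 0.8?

3

Prior odds = 0.0051/0.9949 = 51/9949.
Combined Bayes factor of the evidence already in hand = 7 × 3 = 21.
Odds after that evidence = (51/9949) × 21 = 1071/9949.
Target odds = 0.8/0.2 = 4.
Need 3.6ⁿ ≥ 4 ÷ (1071/9949) = 39796/1071.
3.6² = 12.96 falls short of 39796/1071 but 3.6³ = 46.656 reaches it, so n = 3.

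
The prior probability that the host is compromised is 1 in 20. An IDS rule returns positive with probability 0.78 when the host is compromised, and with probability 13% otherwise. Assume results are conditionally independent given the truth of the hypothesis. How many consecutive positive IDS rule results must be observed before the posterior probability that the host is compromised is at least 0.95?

Prior odds = 0.05/0.95 = 1/19.
Likelihood ratio of a positive result = 0.78/0.13 = 6.
Target odds: 0.95 ÷ 0.05 = 19.
Need (1/19) × 6ⁿ ≥ 19, i.e. 6ⁿ ≥ 361.
6³ = 216 falls short of 361 but 6⁴ = 1296 reaches it, so n = 4.

4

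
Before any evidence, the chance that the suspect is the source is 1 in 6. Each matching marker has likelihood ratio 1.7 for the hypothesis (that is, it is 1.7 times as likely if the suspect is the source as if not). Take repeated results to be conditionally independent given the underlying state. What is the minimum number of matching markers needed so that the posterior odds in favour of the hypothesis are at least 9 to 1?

8

Prior odds: (1/6) ÷ (5/6) = 0.2.
Likelihood ratio per matching marker = 1.7.
Target odds = 9.
Need 0.2 × 1.7ⁿ ≥ 9, i.e. 1.7ⁿ ≥ 45.
1.7⁷ = 410338673/10000000 falls short of 45 but 1.7⁸ ≈69.7576 reaches it, so n = 8.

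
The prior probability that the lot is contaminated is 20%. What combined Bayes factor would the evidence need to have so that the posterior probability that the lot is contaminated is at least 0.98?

Prior odds = 0.2/0.8 = 0.25.
Target odds = 0.98/0.02 = 49.
Required Bayes factor = 49 ÷ 0.25 = 196.

196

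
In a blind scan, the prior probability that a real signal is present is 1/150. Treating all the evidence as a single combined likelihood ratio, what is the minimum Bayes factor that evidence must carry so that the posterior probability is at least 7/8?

1043

Prior odds = (1/150)/(149/150) = 1/149.
Target odds = 0.875/0.125 = 7.
Required Bayes factor = 7 ÷ (1/149) = 1043.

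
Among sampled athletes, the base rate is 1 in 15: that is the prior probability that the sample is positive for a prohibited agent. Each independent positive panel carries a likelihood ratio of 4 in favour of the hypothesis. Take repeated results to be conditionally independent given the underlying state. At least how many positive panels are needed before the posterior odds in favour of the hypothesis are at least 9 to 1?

Prior odds = (1/15)/(14/15) = 1/14.
Likelihood ratio per positive panel = 4.
Target odds = 9.
Need (1/14) × 4ⁿ ≥ 9, i.e. 4ⁿ ≥ 126.
4³ = 64 falls short of 126 but 4⁴ = 256 reaches it, so n = 4.

4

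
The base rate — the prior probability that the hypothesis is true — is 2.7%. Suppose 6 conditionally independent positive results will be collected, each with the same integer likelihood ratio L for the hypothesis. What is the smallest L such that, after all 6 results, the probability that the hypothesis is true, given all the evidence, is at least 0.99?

4

Prior odds = 0.027/0.973 = 27/973.
Target odds = 0.99/0.01 = 99.
Need L⁶ ≥ 99 ÷ (27/973) = 10703/3.
3⁶ = 729 < 10703/3 ≤ 4096 = 4⁶, so L = 4.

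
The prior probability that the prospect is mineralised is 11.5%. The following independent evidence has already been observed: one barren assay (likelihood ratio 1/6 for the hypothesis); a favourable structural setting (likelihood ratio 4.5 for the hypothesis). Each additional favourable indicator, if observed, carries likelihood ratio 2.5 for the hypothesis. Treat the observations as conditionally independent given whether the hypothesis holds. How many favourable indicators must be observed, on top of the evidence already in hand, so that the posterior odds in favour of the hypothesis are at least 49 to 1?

7

Prior odds = 0.115/0.885 = 23/177.
Combined Bayes factor of the evidence already in hand = (1/6) × 4.5 = 0.75.
Odds after that evidence = (23/177) × 0.75 = 23/236.
Target odds = 49.
Need 2.5ⁿ ≥ 49 ÷ (23/236) = 11564/23.
2.5⁶ = 244.140625 falls short of 11564/23 but 2.5⁷ = 610.3515625 reaches it, so n = 7.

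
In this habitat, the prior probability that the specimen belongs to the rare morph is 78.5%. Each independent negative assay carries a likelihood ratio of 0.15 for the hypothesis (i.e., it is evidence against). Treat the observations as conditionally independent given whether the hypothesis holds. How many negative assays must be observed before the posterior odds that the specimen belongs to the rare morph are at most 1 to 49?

3

Prior odds = 0.785/0.215 = 157/43.
Likelihood ratio per negative assay = 0.15.
Target odds = 1/49.
Need (157/43) × 0.15ⁿ ≤ 1/49, i.e. 0.15ⁿ ≤ 43/7693.
0.15² = 0.0225 is still above 43/7693 but 0.15³ = 0.003375 is at or below it, so n = 3.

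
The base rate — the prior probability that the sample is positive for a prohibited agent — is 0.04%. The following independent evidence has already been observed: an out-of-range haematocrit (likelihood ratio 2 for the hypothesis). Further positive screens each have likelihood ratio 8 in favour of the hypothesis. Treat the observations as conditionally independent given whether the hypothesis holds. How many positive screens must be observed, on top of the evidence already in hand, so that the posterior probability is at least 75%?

4

Prior odds = 0.0004/0.9996 = 1/2499.
Bayes factor of the evidence already in hand = 2.
Odds after that evidence = (1/2499) × 2 = 2/2499.
Target odds = 0.75/0.25 = 3.
Need 8ⁿ ≥ 3 ÷ (2/2499) = 3748.5.
8³ = 512 falls short of 3748.5 but 8⁴ = 4096 reaches it, so n = 4.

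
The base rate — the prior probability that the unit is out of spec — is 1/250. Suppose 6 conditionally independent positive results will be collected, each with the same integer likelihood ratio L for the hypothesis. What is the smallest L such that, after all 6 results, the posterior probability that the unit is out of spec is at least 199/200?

7

Prior odds = 0.004/0.996 = 1/249.
Target odds = 0.995/0.005 = 199.
Need L⁶ ≥ 199 ÷ (1/249) = 49551.
6⁶ = 46656 < 49551 ≤ 117649 = 7⁶, so L = 7.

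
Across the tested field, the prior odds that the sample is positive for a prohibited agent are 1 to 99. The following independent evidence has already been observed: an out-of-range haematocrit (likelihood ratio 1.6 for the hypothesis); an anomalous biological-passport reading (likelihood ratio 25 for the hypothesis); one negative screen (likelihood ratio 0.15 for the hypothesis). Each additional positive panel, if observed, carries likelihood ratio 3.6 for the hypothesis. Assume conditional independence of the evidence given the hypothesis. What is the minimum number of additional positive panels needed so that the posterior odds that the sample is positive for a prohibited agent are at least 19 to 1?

Prior odds = 1/99.
Combined Bayes factor of the evidence already in hand = 1.6 × 25 × 0.15 = 6.
Odds after that evidence = (1/99) × 6 = 2/33.
Target odds = 19.
Need 3.6ⁿ ≥ 19 ÷ (2/33) = 313.5.
3.6⁴ = 167.9616 falls short of 313.5 but 3.6⁵ = 604.66176 reaches it, so n = 5.

5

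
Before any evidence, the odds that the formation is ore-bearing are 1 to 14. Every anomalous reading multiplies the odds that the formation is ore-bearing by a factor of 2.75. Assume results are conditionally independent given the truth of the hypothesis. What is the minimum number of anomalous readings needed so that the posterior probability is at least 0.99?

8

Prior odds = 1/14.
Likelihood ratio per anomalous reading = 2.75.
Target odds: 0.99 ÷ 0.01 = 99.
Require 2.75ⁿ ≥ 99 ÷ (1/14) = 1386.
2.75⁷ = 19487171/16384 falls short of 1386 but 2.75⁸ = 214358881/65536 reaches it, so n = 8.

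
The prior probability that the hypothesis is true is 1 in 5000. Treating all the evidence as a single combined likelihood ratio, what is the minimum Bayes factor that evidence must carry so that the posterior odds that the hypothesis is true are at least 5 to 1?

24995

Prior odds = 0.0002/0.9998 = 1/4999.
Target odds = 5.
Required Bayes factor = 5 ÷ (1/4999) = 24995.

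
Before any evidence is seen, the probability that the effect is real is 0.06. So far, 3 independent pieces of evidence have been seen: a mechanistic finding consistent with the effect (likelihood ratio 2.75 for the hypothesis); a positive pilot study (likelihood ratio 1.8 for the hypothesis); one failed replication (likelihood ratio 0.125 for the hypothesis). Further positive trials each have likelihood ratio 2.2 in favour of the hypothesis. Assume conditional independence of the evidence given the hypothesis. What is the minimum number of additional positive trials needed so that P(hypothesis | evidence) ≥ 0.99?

10

Prior odds = 0.06/0.94 = 3/47.
Combined Bayes factor of the evidence already in hand = 2.75 × 1.8 × 0.125 = 0.61875.
Odds after that evidence = (3/47) × 0.61875 = 297/7520.
Target odds = 0.99/0.01 = 99.
Need 2.2ⁿ ≥ 99 ÷ (297/7520) = 7520/3.
2.2⁹ ≈1207.27 falls short of 7520/3 but 2.2¹⁰ ≈2655.99 reaches it, so n = 10.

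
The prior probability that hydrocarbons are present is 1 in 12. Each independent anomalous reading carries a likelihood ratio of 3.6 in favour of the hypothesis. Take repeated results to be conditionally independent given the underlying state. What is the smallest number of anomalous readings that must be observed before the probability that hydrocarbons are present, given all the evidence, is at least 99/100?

Prior odds = (1/12)/(11/12) = 1/11.
Likelihood ratio per anomalous reading = 3.6.
Target odds: 0.99 ÷ 0.01 = 99.
Need (1/11) × 3.6ⁿ ≥ 99, i.e. 3.6ⁿ ≥ 1089.
3.6⁵ = 604.66176 falls short of 1089 but 3.6⁶ = 34012224/15625 reaches it, so n = 6.

6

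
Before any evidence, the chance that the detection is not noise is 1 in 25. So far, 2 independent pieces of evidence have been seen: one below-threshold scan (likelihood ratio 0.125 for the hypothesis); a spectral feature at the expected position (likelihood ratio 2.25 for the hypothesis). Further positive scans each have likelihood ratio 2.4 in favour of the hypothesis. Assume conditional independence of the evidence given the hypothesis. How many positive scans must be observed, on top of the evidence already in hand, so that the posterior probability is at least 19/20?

9

Prior odds = 0.04/0.96 = 1/24.
Combined Bayes factor of the evidence already in hand = 0.125 × 2.25 = 0.28125.
Odds after that evidence = (1/24) × 0.28125 = 0.01171875.
Target odds = 0.95/0.05 = 19.
Need 2.4ⁿ ≥ 19 ÷ 0.01171875 = 4864/3.
2.4⁸ = 429981696/390625 falls short of 4864/3 but 2.4⁹ ≈2641.81 reaches it, so n = 9.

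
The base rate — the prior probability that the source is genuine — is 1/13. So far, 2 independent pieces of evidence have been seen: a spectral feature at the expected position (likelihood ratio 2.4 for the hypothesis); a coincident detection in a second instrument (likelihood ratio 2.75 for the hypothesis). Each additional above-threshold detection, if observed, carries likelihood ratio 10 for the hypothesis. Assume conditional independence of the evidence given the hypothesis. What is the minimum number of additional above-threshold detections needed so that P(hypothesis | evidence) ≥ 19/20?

Prior odds = (1/13)/(12/13) = 1/12.
Combined Bayes factor of the evidence already in hand = 2.4 × 2.75 = 6.6.
Odds after that evidence = (1/12) × 6.6 = 0.55.
Target odds = 0.95/0.05 = 19.
Need 10ⁿ ≥ 19 ÷ 0.55 = 380/11.
10¹ = 10 falls short of 380/11 but 10² = 100 reaches it, so n = 2.

2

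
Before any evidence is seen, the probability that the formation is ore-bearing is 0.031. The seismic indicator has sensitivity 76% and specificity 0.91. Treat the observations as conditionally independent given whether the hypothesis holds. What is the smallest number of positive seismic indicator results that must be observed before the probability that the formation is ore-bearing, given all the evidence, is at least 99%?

Prior odds = 0.031/0.969 = 31/969.
False-positive rate = 1 − 0.91 = 0.09; likelihood ratio of a positive = 0.76/0.09 = 76/9.
Target odds: 0.99 ÷ 0.01 = 99.
Require (76/9)ⁿ ≥ 99 ÷ (31/969) = 95931/31.
(76/9)³ = 438976/729 falls short of 95931/31 but (76/9)⁴ = 33362176/6561 reaches it, so n = 4.

4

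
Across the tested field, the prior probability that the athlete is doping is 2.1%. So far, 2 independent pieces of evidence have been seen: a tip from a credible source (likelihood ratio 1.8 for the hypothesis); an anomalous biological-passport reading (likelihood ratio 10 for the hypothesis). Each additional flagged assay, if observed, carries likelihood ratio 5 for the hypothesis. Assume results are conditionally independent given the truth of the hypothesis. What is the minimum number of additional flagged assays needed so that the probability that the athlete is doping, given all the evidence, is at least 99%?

4

Prior odds = 0.021/0.979 = 21/979.
Combined Bayes factor of the evidence already in hand = 1.8 × 10 = 18.
Odds after that evidence = (21/979) × 18 = 378/979.
Target odds = 0.99/0.01 = 99.
Need 5ⁿ ≥ 99 ÷ (378/979) = 10769/42.
5³ = 125 falls short of 10769/42 but 5⁴ = 625 reaches it, so n = 4.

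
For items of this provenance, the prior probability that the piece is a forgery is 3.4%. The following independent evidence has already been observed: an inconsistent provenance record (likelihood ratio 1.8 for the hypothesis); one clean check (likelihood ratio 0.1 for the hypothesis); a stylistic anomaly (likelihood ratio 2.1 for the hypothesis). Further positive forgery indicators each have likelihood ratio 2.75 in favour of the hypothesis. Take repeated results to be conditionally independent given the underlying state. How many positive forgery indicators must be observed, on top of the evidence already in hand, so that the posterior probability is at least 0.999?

Prior odds = 0.034/0.966 = 17/483.
Combined Bayes factor of the evidence already in hand = 1.8 × 0.1 × 2.1 = 0.378.
Odds after that evidence = (17/483) × 0.378 = 153/11500.
Target odds = 0.999/0.001 = 999.
Need 2.75ⁿ ≥ 999 ÷ (153/11500) = 1276500/17.
2.75¹¹ ≈68023.6 falls short of 1276500/17 but 2.75¹² ≈187065 reaches it, so n = 12.

12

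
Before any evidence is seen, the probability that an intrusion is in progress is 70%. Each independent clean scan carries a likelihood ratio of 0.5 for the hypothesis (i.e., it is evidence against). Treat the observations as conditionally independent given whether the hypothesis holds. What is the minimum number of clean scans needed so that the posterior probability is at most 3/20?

Prior odds: 0.7 ÷ 0.3 = 7/3.
Likelihood ratio per clean scan = 0.5.
Target posterior odds = 0.15/0.85 = 3/17.
Need (7/3) × 0.5ⁿ ≤ 3/17, i.e. 0.5ⁿ ≤ 9/119.
0.5³ = 0.125 is still above 9/119 but 0.5⁴ = 0.0625 is at or below it, so n = 4.

4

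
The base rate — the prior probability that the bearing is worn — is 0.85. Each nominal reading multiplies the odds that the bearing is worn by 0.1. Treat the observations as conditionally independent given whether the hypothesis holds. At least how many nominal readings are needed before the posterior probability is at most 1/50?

Prior odds = 0.85/0.15 = 17/3.
Likelihood ratio per nominal reading = 0.1.
Target posterior odds = 0.02/0.98 = 1/49.
Require 0.1ⁿ ≤ 1/49 ÷ (17/3) = 3/833.
0.1² = 0.01 is still above 3/833 but 0.1³ = 0.001 is at or below it, so n = 3.

3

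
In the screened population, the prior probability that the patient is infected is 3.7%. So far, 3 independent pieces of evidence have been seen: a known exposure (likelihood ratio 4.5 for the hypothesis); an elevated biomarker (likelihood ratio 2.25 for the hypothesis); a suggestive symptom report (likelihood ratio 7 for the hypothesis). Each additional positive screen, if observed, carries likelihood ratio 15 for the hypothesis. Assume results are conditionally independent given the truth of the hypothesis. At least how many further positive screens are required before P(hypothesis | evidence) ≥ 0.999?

Prior odds = 0.037/0.963 = 37/963.
Combined Bayes factor of the evidence already in hand = 4.5 × 2.25 × 7 = 70.875.
Odds after that evidence = (37/963) × 70.875 = 2331/856.
Target odds = 0.999/0.001 = 999.
Need 15ⁿ ≥ 999 ÷ (2331/856) = 2568/7.
15² = 225 falls short of 2568/7 but 15³ = 3375 reaches it, so n = 3.

3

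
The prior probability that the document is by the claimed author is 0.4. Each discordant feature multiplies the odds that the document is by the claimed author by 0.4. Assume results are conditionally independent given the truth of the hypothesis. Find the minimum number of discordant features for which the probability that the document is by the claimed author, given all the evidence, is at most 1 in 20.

3

Prior odds: 0.4 ÷ 0.6 = 2/3.
Likelihood ratio per discordant feature = 0.4.
Target odds: 0.05 ÷ 0.95 = 1/19.
Require 0.4ⁿ ≤ 1/19 ÷ (2/3) = 3/38.
0.4² = 0.16 is still above 3/38 but 0.4³ = 0.064 is at or below it, so n = 3.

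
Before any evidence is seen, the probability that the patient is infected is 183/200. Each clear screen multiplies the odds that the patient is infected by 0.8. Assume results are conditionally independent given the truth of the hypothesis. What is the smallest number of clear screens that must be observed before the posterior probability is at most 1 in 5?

Prior odds: 0.915 ÷ 0.085 = 183/17.
Likelihood ratio per clear screen = 0.8.
Target posterior odds = 0.2/0.8 = 0.25.
Need (183/17) × 0.8ⁿ ≤ 0.25, i.e. 0.8ⁿ ≤ 17/732.
0.8¹⁶ ≈0.0281475 is still above 17/732 but 0.8¹⁷ ≈0.022518 is at or below it, so n = 17.

17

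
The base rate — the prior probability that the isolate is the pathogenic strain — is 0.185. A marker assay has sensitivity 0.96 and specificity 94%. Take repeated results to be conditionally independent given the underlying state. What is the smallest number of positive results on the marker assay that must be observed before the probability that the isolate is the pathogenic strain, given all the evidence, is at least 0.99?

Prior odds = 0.185/0.815 = 37/163.
False-positive rate = 1 − 0.94 = 0.06; likelihood ratio of a positive = 0.96/0.06 = 16.
Target posterior odds = 0.99/0.01 = 99.
Need (37/163) × 16ⁿ ≥ 99, i.e. 16ⁿ ≥ 16137/37.
16² = 256 falls short of 16137/37 but 16³ = 4096 reaches it, so n = 3.

3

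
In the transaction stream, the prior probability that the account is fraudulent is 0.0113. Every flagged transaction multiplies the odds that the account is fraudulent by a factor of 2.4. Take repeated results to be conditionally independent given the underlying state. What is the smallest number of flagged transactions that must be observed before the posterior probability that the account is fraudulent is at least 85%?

8

Prior odds: 0.0113 ÷ 0.9887 = 113/9887.
Likelihood ratio per flagged transaction = 2.4.
Target odds: 0.85 ÷ 0.15 = 17/3.
Require 2.4ⁿ ≥ 17/3 ÷ (113/9887) = 168079/339.
2.4⁷ = 35831808/78125 falls short of 168079/339 but 2.4⁸ = 429981696/390625 reaches it, so n = 8.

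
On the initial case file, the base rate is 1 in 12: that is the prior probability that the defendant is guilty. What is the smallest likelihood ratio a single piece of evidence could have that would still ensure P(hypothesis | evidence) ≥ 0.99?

1089

Prior odds = (1/12)/(11/12) = 1/11.
Target odds = 0.99/0.01 = 99.
Required Bayes factor = 99 ÷ (1/11) = 1089.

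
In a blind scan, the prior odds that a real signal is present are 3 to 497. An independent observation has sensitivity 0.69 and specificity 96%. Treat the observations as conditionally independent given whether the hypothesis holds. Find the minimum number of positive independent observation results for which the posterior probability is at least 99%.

4

Prior odds = 3/497.
False-positive rate = 1 − 0.96 = 0.04; likelihood ratio of a positive = 0.69/0.04 = 17.25.
Target posterior odds = 0.99/0.01 = 99.
Need (3/497) × 17.25ⁿ ≥ 99, i.e. 17.25ⁿ ≥ 16401.
17.25³ = 5132.953125 falls short of 16401 but 17.25⁴ = 22667121/256 reaches it, so n = 4.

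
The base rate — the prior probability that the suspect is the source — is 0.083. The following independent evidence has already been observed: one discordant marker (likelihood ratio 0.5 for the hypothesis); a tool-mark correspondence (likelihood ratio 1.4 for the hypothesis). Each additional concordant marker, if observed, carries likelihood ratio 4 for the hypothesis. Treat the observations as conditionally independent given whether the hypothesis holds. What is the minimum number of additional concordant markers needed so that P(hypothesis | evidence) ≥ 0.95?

5

Prior odds = 0.083/0.917 = 83/917.
Combined Bayes factor of the evidence already in hand = 0.5 × 1.4 = 0.7.
Odds after that evidence = (83/917) × 0.7 = 83/1310.
Target odds = 0.95/0.05 = 19.
Need 4ⁿ ≥ 19 ÷ (83/1310) = 24890/83.
4⁴ = 256 falls short of 24890/83 but 4⁵ = 1024 reaches it, so n = 5.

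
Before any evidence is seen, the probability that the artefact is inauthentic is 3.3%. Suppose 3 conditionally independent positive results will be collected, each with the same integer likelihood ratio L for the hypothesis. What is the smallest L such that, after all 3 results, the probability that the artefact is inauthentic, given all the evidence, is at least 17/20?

6

Prior odds = 0.033/0.967 = 33/967.
Target odds = 0.85/0.15 = 17/3.
Need L³ ≥ 17/3 ÷ (33/967) = 16439/99.
5³ = 125 < 16439/99 ≤ 216 = 6³, so L = 6.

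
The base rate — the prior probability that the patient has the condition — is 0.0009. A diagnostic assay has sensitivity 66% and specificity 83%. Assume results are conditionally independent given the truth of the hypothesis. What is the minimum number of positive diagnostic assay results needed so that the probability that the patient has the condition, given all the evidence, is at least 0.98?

9

Prior odds = 0.0009/0.9991 = 9/9991.
False-positive rate = 1 − 0.83 = 0.17; likelihood ratio of a positive = 0.66/0.17 = 66/17.
Target odds: 0.98 ÷ 0.02 = 49.
Need (9/9991) × (66/17)ⁿ ≥ 49, i.e. (66/17)ⁿ ≥ 489559/9.
(66/17)⁸ ≈51613.1 falls short of 489559/9 but (66/17)⁹ ≈200380 reaches it, so n = 9.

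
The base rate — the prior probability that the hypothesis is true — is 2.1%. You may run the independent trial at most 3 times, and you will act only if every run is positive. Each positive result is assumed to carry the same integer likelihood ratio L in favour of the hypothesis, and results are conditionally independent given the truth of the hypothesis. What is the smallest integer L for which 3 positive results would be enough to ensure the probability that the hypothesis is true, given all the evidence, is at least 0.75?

6

Prior odds = 0.021/0.979 = 21/979.
Target odds = 0.75/0.25 = 3.
Need L³ ≥ 3 ÷ (21/979) = 979/7.
5³ = 125 < 979/7 ≤ 216 = 6³, so L = 6.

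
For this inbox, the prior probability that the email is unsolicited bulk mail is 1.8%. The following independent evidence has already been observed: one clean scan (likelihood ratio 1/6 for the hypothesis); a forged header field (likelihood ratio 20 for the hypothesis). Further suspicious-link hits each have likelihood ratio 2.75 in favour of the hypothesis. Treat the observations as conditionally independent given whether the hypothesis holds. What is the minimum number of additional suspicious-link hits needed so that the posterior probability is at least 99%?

Prior odds = 0.018/0.982 = 9/491.
Combined Bayes factor of the evidence already in hand = (1/6) × 20 = 10/3.
Odds after that evidence = (9/491) × 10/3 = 30/491.
Target odds = 0.99/0.01 = 99.
Need 2.75ⁿ ≥ 99 ÷ (30/491) = 1620.3.
2.75⁷ = 19487171/16384 falls short of 1620.3 but 2.75⁸ = 214358881/65536 reaches it, so n = 8.

8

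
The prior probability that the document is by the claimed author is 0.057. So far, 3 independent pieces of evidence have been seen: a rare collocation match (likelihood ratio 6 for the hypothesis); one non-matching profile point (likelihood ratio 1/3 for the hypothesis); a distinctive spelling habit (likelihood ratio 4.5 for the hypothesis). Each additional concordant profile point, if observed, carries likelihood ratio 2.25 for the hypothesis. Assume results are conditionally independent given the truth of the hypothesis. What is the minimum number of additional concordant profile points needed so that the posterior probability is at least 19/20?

5

Prior odds = 0.057/0.943 = 57/943.
Combined Bayes factor of the evidence already in hand = 6 × (1/3) × 4.5 = 9.
Odds after that evidence = (57/943) × 9 = 513/943.
Target odds = 0.95/0.05 = 19.
Need 2.25ⁿ ≥ 19 ÷ (513/943) = 943/27.
2.25⁴ = 25.62890625 falls short of 943/27 but 2.25⁵ = 59049/1024 reaches it, so n = 5.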